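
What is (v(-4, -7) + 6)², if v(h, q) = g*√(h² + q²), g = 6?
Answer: 2376 + 72*√65 ≈ 2956.5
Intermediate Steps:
v(h, q) = 6*√(h² + q²)
(v(-4, -7) + 6)² = (6*√((-4)² + (-7)²) + 6)² = (6*√(16 + 49) + 6)² = (6*√65 + 6)² = (6 + 6*√65)²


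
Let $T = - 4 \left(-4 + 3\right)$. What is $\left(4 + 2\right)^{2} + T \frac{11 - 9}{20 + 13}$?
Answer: $\frac{1196}{33} \approx 36.242$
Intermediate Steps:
$T = 4$ ($T = \left(-4\right) \left(-1\right) = 4$)
$\left(4 + 2\right)^{2} + T \frac{11 - 9}{20 + 13} = \left(4 + 2\right)^{2} + 4 \frac{11 - 9}{20 + 13} = 6^{2} + 4 \cdot \frac{2}{33} = 36 + 4 \cdot 2 \cdot \frac{1}{33} = 36 + 4 \cdot \frac{2}{33} = 36 + \frac{8}{33} = \frac{1196}{33}$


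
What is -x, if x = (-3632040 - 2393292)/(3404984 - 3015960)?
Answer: 1506333/97256 ≈ 15.488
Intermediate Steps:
x = -1506333/97256 (x = -6025332/389024 = -6025332*1/389024 = -1506333/97256 ≈ -15.488)
-x = -1*(-1506333/97256) = 1506333/97256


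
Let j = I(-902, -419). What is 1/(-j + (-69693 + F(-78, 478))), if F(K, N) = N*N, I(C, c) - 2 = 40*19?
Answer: 1/158029 ≈ 6.3280e-6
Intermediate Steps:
I(C, c) = 762 (I(C, c) = 2 + 40*19 = 2 + 760 = 762)
j = 762
F(K, N) = N²
1/(-j + (-69693 + F(-78, 478))) = 1/(-1*762 + (-69693 + 478²)) = 1/(-762 + (-69693 + 228484)) = 1/(-762 + 158791) = 1/158029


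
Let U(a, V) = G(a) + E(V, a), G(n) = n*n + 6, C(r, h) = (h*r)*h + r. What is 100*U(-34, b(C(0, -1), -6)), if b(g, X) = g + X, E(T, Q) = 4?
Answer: 116600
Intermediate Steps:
C(r, h) = r + r*h**2 (C(r, h) = r*h**2 + r = r + r*h**2)
G(n) = 6 + n**2 (G(n) = n**2 + 6 = 6 + n**2)
b(g, X) = X + g
U(a, V) = 10 + a**2 (U(a, V) = (6 + a**2) + 4 = 10 + a**2)
100*U(-34, b(C(0, -1), -6)) = 100*(10 + (-34)**2) = 100*(10 + 1156) = 100*1166 = 116600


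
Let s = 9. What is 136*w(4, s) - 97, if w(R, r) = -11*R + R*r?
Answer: -1185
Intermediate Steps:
136*w(4, s) - 97 = 136*(4*(-11 + 9)) - 97 = 136*(4*(-2)) - 97 = 136*(-8) - 97 = -1088 - 97 = -1185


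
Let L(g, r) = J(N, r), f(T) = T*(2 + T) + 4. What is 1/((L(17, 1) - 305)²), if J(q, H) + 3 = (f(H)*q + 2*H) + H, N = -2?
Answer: 1/101761 ≈ 9.8270e-6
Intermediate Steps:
f(T) = 4 + T*(2 + T)
J(q, H) = -3 + 3*H + q*(4 + H² + 2*H) (J(q, H) = -3 + (((4 + H² + 2*H)*q + 2*H) + H) = -3 + ((q*(4 + H² + 2*H) + 2*H) + H) = -3 + ((2*H + q*(4 + H² + 2*H)) + H) = -3 + (3*H + q*(4 + H² + 2*H)) = -3 + 3*H + q*(4 + H² + 2*H))
L(g, r) = -11 - r - 2*r² (L(g, r) = -3 + 3*r - 2*(4 + r² + 2*r) = -3 + 3*r + (-8 - 4*r - 2*r²) = -11 - r - 2*r²)
1/((L(17, 1) - 305)²) = 1/(((-11 - 1*1 - 2*1²) - 305)²) = 1/(((-11 - 1 - 2*1) - 305)²) = 1/(((-11 - 1 - 2) - 305)²) = 1/((-14 - 305)²) = 1/((-319)²) = 1/101761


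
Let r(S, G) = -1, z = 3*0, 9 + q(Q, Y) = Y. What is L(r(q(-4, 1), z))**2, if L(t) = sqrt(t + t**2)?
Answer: 0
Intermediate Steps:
q(Q, Y) = -9 + Y
z = 0
L(r(q(-4, 1), z))**2 = (sqrt(-(1 - 1)))**2 = (sqrt(-1*0))**2 = (sqrt(0))**2 = 0**2 = 0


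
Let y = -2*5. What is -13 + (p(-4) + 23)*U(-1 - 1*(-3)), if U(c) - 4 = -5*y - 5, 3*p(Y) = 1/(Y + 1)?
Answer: 9977/9 ≈ 1108.6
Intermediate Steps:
y = -10
p(Y) = 1/(3*(1 + Y)) (p(Y) = 1/(3*(Y + 1)) = 1/(3*(1 + Y)))
U(c) = 49 (U(c) = 4 + (-5*(-10) - 5) = 4 + (50 - 5) = 4 + 45 = 49)
-13 + (p(-4) + 23)*U(-1 - 1*(-3)) = -13 + (1/(3*(1 - 4)) + 23)*49 = -13 + ((⅓)/(-3) + 23)*49 = -13 + ((⅓)*(-⅓) + 23)*49 = -13 + (-⅑ + 23)*49 = -13 + (206/9)*49 = -13 + 10094/9 = 9977/9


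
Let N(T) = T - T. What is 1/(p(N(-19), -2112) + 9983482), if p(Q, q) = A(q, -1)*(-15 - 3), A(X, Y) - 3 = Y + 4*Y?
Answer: 1/9983518 ≈ 1.0017e-7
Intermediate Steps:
A(X, Y) = 3 + 5*Y (A(X, Y) = 3 + (Y + 4*Y) = 3 + 5*Y)
N(T) = 0
p(Q, q) = 36 (p(Q, q) = (3 + 5*(-1))*(-15 - 3) = (3 - 5)*(-18) = -2*(-18) = 36)
1/(p(N(-19), -2112) + 9983482) = 1/(36 + 9983482) = 1/9983518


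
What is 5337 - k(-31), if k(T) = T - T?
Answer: 5337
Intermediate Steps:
k(T) = 0
5337 - k(-31) = 5337 - 1*0 = 5337 + 0 = 5337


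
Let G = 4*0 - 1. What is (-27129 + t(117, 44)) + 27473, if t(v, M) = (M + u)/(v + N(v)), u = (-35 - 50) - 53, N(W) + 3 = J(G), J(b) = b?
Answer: 38778/113 ≈ 343.17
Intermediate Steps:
G = -1 (G = 0 - 1 = -1)
N(W) = -4 (N(W) = -3 - 1 = -4)
u = -138 (u = -85 - 53 = -138)
t(v, M) = (-138 + M)/(-4 + v) (t(v, M) = (M - 138)/(v - 4) = (-138 + M)/(-4 + v))
(-27129 + t(117, 44)) + 27473 = (-27129 + (-138 + 44)/(-4 + 117)) + 27473 = (-27129 - 94/113) + 27473 = -3065671/113 + 27473 = 38778/113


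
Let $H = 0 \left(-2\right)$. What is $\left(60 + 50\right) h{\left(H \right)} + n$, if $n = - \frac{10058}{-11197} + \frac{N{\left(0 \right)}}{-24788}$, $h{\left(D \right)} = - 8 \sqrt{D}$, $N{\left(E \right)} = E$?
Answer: $\frac{10058}{11197} \approx 0.89828$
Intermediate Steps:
$H = 0$
$n = \frac{10058}{11197}$ ($n = - \frac{10058}{-11197} + \frac{0}{-24788} = \left(-10058\right) \left(- \frac{1}{11197}\right) + 0 \left(- \frac{1}{24788}\right) = \frac{10058}{11197} + 0 = \frac{10058}{11197} \approx 0.89828$)
$\left(60 + 50\right) h{\left(H \right)} + n = \left(60 + 50\right) \left(- 8 \sqrt{0}\right) + \frac{10058}{11197} = 110 \left(\left(-8\right) 0\right) + \frac{10058}{11197} = 110 \cdot 0 + \frac{10058}{11197} = 0 + \frac{10058}{11197} = \frac{10058}{11197}$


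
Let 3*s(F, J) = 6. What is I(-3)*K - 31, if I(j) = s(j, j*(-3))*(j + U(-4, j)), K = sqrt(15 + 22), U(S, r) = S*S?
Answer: -31 + 26*sqrt(37) ≈ 127.15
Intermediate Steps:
s(F, J) = 2 (s(F, J) = (1/3)*6 = 2)
U(S, r) = S**2
K = sqrt(37) ≈ 6.0828
I(j) = 32 + 2*j (I(j) = 2*(j + (-4)**2) = 2*(j + 16) = 2*(16 + j) = 32 + 2*j)
I(-3)*K - 31 = (32 + 2*(-3))*sqrt(37) - 31 = (32 - 6)*sqrt(37) - 31 = 26*sqrt(37) - 31 = -31 + 26*sqrt(37)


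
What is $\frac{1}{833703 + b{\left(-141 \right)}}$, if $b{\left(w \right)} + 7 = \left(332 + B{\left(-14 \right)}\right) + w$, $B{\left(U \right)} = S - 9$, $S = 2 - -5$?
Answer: $\frac{1}{833885} \approx 1.1992 \cdot 10^{-6}$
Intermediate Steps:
$S = 7$ ($S = 2 + 5 = 7$)
$B{\left(U \right)} = -2$ ($B{\left(U \right)} = 7 - 9 = -2$)
$b{\left(w \right)} = 323 + w$ ($b{\left(w \right)} = -7 + \left(\left(332 - 2\right) + w\right) = -7 + \left(330 + w\right) = 323 + w$)
$\frac{1}{833703 + b{\left(-141 \right)}} = \frac{1}{833703 + \left(323 - 141\right)} = \frac{1}{833703 + 182} = \frac{1}{833885}$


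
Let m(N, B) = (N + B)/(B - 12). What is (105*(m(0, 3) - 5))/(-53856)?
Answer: 35/3366 ≈ 0.010398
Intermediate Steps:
m(N, B) = (B + N)/(-12 + B)
(105*(m(0, 3) - 5))/(-53856) = (105*((3 + 0)/(-12 + 3) - 5))/(-53856) = (105*(3/(-9) - 5))*(-1/53856) = (105*(-1/9*3 - 5))*(-1/53856) = (105*(-1/3 - 5))*(-1/53856) = (105*(-16/3))*(-1/53856) = -560*(-1/53856) = 35/3366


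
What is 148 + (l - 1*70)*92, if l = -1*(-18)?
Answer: -4636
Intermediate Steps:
l = 18
148 + (l - 1*70)*92 = 148 + (18 - 1*70)*92 = 148 + (18 - 70)*92 = 148 - 52*92 = 148 - 4784 = -4636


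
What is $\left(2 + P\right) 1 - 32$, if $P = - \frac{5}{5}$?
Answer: $-31$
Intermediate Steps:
$P = -1$ ($P = \left(-5\right) \frac{1}{5} = -1$)
$\left(2 + P\right) 1 - 32 = \left(2 - 1\right) 1 - 32 = 1 \cdot 1 - 32 = 1 - 32 = -31$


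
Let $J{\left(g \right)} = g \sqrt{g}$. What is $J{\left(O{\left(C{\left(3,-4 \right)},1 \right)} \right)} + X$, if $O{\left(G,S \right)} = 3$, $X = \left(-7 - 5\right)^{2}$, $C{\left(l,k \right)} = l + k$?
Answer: $144 + 3 \sqrt{3} \approx 149.2$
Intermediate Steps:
$C{\left(l,k \right)} = k + l$
$X = 144$ ($X = \left(-12\right)^{2} = 144$)
$J{\left(g \right)} = g^{\frac{3}{2}}$
$J{\left(O{\left(C{\left(3,-4 \right)},1 \right)} \right)} + X = 3^{\frac{3}{2}} + 144 = 3 \sqrt{3} + 144 = 144 + 3 \sqrt{3}$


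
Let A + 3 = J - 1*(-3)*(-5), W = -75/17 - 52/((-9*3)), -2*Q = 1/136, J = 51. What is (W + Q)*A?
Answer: -201113/2448 ≈ -82.154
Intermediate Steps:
Q = -1/272 (Q = -½/136 = -½*1/136 = -1/272 ≈ -0.0036765)
W = -1141/459 (W = -75*1/17 - 52/(-27) = -75/17 - 52*(-1/27) = -75/17 + 52/27 = -1141/459 ≈ -2.4858)
A = 33 (A = -3 + (51 - 1*(-3)*(-5)) = -3 + (51 - (-3)*(-5)) = -3 + (51 - 1*15) = -3 + (51 - 15) = -3 + 36 = 33)
(W + Q)*A = (-1141/459 - 1/272)*33 = -18283/7344*33 = -201113/2448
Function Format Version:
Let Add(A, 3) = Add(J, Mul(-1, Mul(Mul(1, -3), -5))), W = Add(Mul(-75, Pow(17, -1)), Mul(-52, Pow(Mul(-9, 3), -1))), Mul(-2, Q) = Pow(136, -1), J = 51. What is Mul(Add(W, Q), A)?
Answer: Rational(-201113, 2448) ≈ -82.154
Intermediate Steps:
Q = Rational(-1, 272) (Q = Mul(Rational(-1, 2), Pow(136, -1)) = Mul(Rational(-1, 2), Rational(1, 136)) = Rational(-1, 272) ≈ -0.0036765)
W = Rational(-1141, 459) (W = Add(Mul(-75, Rational(1, 17)), Mul(-52, Pow(-27, -1))) = Add(Rational(-75, 17), Mul(-52, Rational(-1, 27))) = Add(Rational(-75, 17), Rational(52, 27)) = Rational(-1141, 459) ≈ -2.4858)
A = 33 (A = Add(-3, Add(51, Mul(-1, Mul(Mul(1, -3), -5)))) = Add(-3, Add(51, Mul(-1, Mul(-3, -5)))) = Add(-3, Add(51, Mul(-1, 15))) = Add(-3, Add(51, -15)) = Add(-3, 36) = 33)
Mul(Add(W, Q), A) = Mul(Add(Rational(-1141, 459), Rational(-1, 272)), 33) = Mul(Rational(-18283, 7344), 33) = Rational(-201113, 2448)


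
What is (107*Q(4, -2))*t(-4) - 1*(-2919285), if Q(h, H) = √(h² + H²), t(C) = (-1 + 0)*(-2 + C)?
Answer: 2919285 + 1284*√5 ≈ 2.9222e+6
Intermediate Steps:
t(C) = 2 - C (t(C) = -(-2 + C) = 2 - C)
Q(h, H) = √(H² + h²)
(107*Q(4, -2))*t(-4) - 1*(-2919285) = (107*√((-2)² + 4²))*(2 - 1*(-4)) - 1*(-2919285) = (107*√(4 + 16))*(2 + 4) + 2919285 = (107*√20)*6 + 2919285 = (107*(2*√5))*6 + 2919285 = (214*√5)*6 + 2919285 = 1284*√5 + 2919285 = 2919285 + 1284*√5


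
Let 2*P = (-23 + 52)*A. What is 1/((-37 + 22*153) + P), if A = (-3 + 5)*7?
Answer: 1/3532 ≈ 0.00028313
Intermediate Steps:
A = 14 (A = 2*7 = 14)
P = 203 (P = ((-23 + 52)*14)/2 = (29*14)/2 = (½)*406 = 203)
1/((-37 + 22*153) + P) = 1/((-37 + 22*153) + 203) = 1/((-37 + 3366) + 203) = 1/(3329 + 203) = 1/3532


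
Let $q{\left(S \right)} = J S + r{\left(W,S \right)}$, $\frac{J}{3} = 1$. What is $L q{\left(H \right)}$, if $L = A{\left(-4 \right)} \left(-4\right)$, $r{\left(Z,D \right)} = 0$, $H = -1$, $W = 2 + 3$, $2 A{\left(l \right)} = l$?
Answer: $-24$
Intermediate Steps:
$J = 3$ ($J = 3 \cdot 1 = 3$)
$A{\left(l \right)} = \frac{l}{2}$
$W = 5$
$q{\left(S \right)} = 3 S$ ($q{\left(S \right)} = 3 S + 0 = 3 S$)
$L = 8$ ($L = \frac{1}{2} \left(-4\right) \left(-4\right) = \left(-2\right) \left(-4\right) = 8$)
$L q{\left(H \right)} = 8 \cdot 3 \left(-1\right) = 8 \left(-3\right) = -24$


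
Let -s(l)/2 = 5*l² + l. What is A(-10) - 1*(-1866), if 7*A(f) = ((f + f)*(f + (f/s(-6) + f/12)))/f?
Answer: 1134514/609 ≈ 1862.9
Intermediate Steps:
s(l) = -10*l² - 2*l (s(l) = -2*(5*l² + l) = -2*(l + 5*l²) = -10*l² - 2*l)
A(f) = 188*f/609 (A(f) = (((f + f)*(f + (f/((-2*(-6)*(1 + 5*(-6)))) + f/12)))/f)/7 = (((2*f)*(f + (f/((-2*(-6)*(1 - 30))) + f*(1/12))))/f)/7 = (((2*f)*(f + (f/((-2*(-6)*(-29))) + f/12)))/f)/7 = (((2*f)*(f + (f/(-348) + f/12)))/f)/7 = (((2*f)*(f + (f*(-1/348) + f/12)))/f)/7 = (((2*f)*(f + (-f/348 + f/12)))/f)/7 = (((2*f)*(f + 7*f/87))/f)/7 = (((2*f)*(94*f/87))/f)/7 = ((188*f²/87)/f)/7 = (188*f/87)/7 = 188*f/609)
A(-10) - 1*(-1866) = (188/609)*(-10) - 1*(-1866) = -1880/609 + 1866 = 1134514/609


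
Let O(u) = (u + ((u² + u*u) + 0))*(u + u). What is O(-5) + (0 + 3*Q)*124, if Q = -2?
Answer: -1194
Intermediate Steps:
O(u) = 2*u*(u + 2*u²) (O(u) = (u + ((u² + u²) + 0))*(2*u) = (u + (2*u² + 0))*(2*u) = (u + 2*u²)*(2*u) = 2*u*(u + 2*u²))
O(-5) + (0 + 3*Q)*124 = (-5)²*(2 + 4*(-5)) + (0 + 3*(-2))*124 = 25*(2 - 20) + (0 - 6)*124 = 25*(-18) - 6*124 = -450 - 744 = -1194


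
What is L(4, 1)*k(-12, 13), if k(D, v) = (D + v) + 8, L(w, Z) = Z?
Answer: 9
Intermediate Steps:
k(D, v) = 8 + D + v
L(4, 1)*k(-12, 13) = 1*(8 - 12 + 13) = 1*9 = 9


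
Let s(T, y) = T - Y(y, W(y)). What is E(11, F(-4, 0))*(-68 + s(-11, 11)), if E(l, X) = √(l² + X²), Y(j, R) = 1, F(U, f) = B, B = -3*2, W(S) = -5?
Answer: -80*√157 ≈ -1002.4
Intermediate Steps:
B = -6
F(U, f) = -6
E(l, X) = √(X² + l²)
s(T, y) = -1 + T (s(T, y) = T - 1*1 = T - 1 = -1 + T)
E(11, F(-4, 0))*(-68 + s(-11, 11)) = √((-6)² + 11²)*(-68 + (-1 - 11)) = √(36 + 121)*(-68 - 12) = √157*(-80) = -80*√157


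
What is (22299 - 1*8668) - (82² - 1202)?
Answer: 8109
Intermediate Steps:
(22299 - 1*8668) - (82² - 1202) = (22299 - 8668) - (6724 - 1202) = 13631 - 1*5522 = 13631 - 5522 = 8109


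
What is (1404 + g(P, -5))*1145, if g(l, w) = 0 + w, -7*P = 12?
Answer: 1601855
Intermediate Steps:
P = -12/7 (P = -⅐*12 = -12/7 ≈ -1.7143)
g(l, w) = w
(1404 + g(P, -5))*1145 = (1404 - 5)*1145 = 1399*1145 = 1601855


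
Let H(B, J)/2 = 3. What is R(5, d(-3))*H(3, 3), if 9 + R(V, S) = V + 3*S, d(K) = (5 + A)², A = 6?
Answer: 2154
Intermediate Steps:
H(B, J) = 6 (H(B, J) = 2*3 = 6)
d(K) = 121 (d(K) = (5 + 6)² = 11² = 121)
R(V, S) = -9 + V + 3*S (R(V, S) = -9 + (V + 3*S) = -9 + V + 3*S)
R(5, d(-3))*H(3, 3) = (-9 + 5 + 3*121)*6 = (-9 + 5 + 363)*6 = 359*6 = 2154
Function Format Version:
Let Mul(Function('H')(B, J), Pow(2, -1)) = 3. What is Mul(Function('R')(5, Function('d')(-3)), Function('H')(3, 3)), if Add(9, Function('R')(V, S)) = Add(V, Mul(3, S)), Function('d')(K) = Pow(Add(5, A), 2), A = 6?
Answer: 2154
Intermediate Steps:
Function('H')(B, J) = 6 (Function('H')(B, J) = Mul(2, 3) = 6)
Function('d')(K) = 121 (Function('d')(K) = Pow(Add(5, 6), 2) = Pow(11, 2) = 121)
Function('R')(V, S) = Add(-9, V, Mul(3, S)) (Function('R')(V, S) = Add(-9, Add(V, Mul(3, S))) = Add(-9, V, Mul(3, S)))
Mul(Function('R')(5, Function('d')(-3)), Function('H')(3, 3)) = Mul(Add(-9, 5, Mul(3, 121)), 6) = Mul(Add(-9, 5, 363), 6) = Mul(359, 6) = 2154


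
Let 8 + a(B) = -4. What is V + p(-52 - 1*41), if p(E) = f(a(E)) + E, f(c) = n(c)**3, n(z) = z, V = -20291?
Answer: -22112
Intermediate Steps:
a(B) = -12 (a(B) = -8 - 4 = -12)
f(c) = c**3
p(E) = -1728 + E (p(E) = (-12)**3 + E = -1728 + E)
V + p(-52 - 1*41) = -20291 + (-1728 + (-52 - 1*41)) = -20291 + (-1728 + (-52 - 41)) = -20291 + (-1728 - 93) = -20291 - 1821 = -22112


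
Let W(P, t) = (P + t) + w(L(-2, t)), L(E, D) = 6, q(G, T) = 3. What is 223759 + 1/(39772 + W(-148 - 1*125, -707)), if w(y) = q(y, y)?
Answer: 8680730406/38795 ≈ 2.2376e+5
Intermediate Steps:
w(y) = 3
W(P, t) = 3 + P + t (W(P, t) = (P + t) + 3 = 3 + P + t)
223759 + 1/(39772 + W(-148 - 1*125, -707)) = 223759 + 1/(39772 + (3 + (-148 - 1*125) - 707)) = 223759 + 1/(39772 + (3 + (-148 - 125) - 707)) = 223759 + 1/(39772 + (3 - 273 - 707)) = 223759 + 1/(39772 - 977) = 223759 + 1/38795 = 8680730406/38795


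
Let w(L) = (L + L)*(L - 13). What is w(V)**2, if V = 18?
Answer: 32400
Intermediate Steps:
w(L) = 2*L*(-13 + L) (w(L) = (2*L)*(-13 + L) = 2*L*(-13 + L))
w(V)**2 = (2*18*(-13 + 18))**2 = (2*18*5)**2 = 180**2 = 32400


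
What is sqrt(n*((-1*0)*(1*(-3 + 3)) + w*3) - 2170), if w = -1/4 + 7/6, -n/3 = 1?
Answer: I*sqrt(8713)/2 ≈ 46.672*I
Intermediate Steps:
n = -3 (n = -3*1 = -3)
w = 11/12 (w = -1*1/4 + 7*(1/6) = -1/4 + 7/6 = 11/12 ≈ 0.91667)
sqrt(n*((-1*0)*(1*(-3 + 3)) + w*3) - 2170) = sqrt(-3*((-1*0)*(1*(-3 + 3)) + (11/12)*3) - 2170) = sqrt(-3*(0*(1*0) + 11/4) - 2170) = sqrt(-3*(0*0 + 11/4) - 2170) = sqrt(-3*(0 + 11/4) - 2170) = sqrt(-3*11/4 - 2170) = sqrt(-33/4 - 2170) = sqrt(-8713/4) = I*sqrt(8713)/2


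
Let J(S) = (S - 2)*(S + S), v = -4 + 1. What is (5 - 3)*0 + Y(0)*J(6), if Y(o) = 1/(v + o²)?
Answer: -16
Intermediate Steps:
v = -3
Y(o) = 1/(-3 + o²)
J(S) = 2*S*(-2 + S) (J(S) = (-2 + S)*(2*S) = 2*S*(-2 + S))
(5 - 3)*0 + Y(0)*J(6) = (5 - 3)*0 + (2*6*(-2 + 6))/(-3 + 0²) = 2*0 + (2*6*4)/(-3 + 0) = 0 + 48/(-3) = 0 - ⅓*48 = 0 - 16 = -16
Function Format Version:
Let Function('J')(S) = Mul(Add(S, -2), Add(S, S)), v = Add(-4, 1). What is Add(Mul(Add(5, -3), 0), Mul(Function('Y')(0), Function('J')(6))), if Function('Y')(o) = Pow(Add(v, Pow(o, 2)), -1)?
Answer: -16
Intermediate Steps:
v = -3
Function('Y')(o) = Pow(Add(-3, Pow(o, 2)), -1)
Function('J')(S) = Mul(2, S, Add(-2, S)) (Function('J')(S) = Mul(Add(-2, S), Mul(2, S)) = Mul(2, S, Add(-2, S)))
Add(Mul(Add(5, -3), 0), Mul(Function('Y')(0), Function('J')(6))) = Add(Mul(Add(5, -3), 0), Mul(Pow(Add(-3, Pow(0, 2)), -1), Mul(2, 6, Add(-2, 6)))) = Add(Mul(2, 0), Mul(Pow(Add(-3, 0), -1), Mul(2, 6, 4))) = Add(0, Mul(Pow(-3, -1), 48)) = Add(0, Mul(Rational(-1, 3), 48)) = Add(0, -16) = -16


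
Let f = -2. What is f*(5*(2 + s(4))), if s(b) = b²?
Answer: -180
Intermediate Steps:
f*(5*(2 + s(4))) = -10*(2 + 4²) = -10*(2 + 16) = -10*18 = -2*90 = -180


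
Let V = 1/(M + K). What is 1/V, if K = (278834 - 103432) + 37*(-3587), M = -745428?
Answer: -702745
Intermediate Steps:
K = 42683 (K = 175402 - 132719 = 42683)
V = -1/702745 (V = 1/(-745428 + 42683) = 1/(-702745) = -1/702745 ≈ -1.4230e-6)
1/V = 1/(-1/702745) = -702745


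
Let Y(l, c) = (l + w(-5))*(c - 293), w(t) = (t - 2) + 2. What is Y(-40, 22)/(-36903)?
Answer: -4065/12301 ≈ -0.33046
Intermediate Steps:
w(t) = t (w(t) = (-2 + t) + 2 = t)
Y(l, c) = (-293 + c)*(-5 + l) (Y(l, c) = (l - 5)*(c - 293) = (-5 + l)*(-293 + c) = (-293 + c)*(-5 + l))
Y(-40, 22)/(-36903) = (1465 - 293*(-40) - 5*22 + 22*(-40))/(-36903) = (1465 + 11720 - 110 - 880)*(-1/36903) = 12195*(-1/36903) = -4065/12301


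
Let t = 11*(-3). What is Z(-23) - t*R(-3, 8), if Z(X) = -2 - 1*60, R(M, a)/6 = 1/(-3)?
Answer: -128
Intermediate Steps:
R(M, a) = -2 (R(M, a) = 6/(-3) = 6*(-⅓) = -2)
Z(X) = -62 (Z(X) = -2 - 60 = -62)
t = -33
Z(-23) - t*R(-3, 8) = -62 - (-33)*(-2) = -62 - 1*66 = -62 - 66 = -128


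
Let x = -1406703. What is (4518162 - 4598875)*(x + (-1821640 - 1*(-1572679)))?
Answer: 133633608432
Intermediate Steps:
(4518162 - 4598875)*(x + (-1821640 - 1*(-1572679))) = (4518162 - 4598875)*(-1406703 + (-1821640 - 1*(-1572679))) = -80713*(-1406703 + (-1821640 + 1572679)) = -80713*(-1406703 - 248961) = -80713*(-1655664) = 133633608432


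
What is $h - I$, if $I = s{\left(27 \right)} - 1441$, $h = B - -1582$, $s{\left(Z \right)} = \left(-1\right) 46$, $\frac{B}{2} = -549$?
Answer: $1971$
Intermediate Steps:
$B = -1098$ ($B = 2 \left(-549\right) = -1098$)
$s{\left(Z \right)} = -46$
$h = 484$ ($h = -1098 - -1582 = -1098 + 1582 = 484$)
$I = -1487$ ($I = -46 - 1441 = -1487$)
$h - I = 484 - -1487 = 484 + 1487 = 1971$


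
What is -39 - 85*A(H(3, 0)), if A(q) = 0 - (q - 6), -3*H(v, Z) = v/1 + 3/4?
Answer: -2621/4 ≈ -655.25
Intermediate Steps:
H(v, Z) = -1/4 - v/3 (H(v, Z) = -(v/1 + 3/4)/3 = -(v*1 + 3*(1/4))/3 = -(v + 3/4)/3 = -(3/4 + v)/3 = -1/4 - v/3)
A(q) = 6 - q (A(q) = 0 - (-6 + q) = 0 + (6 - q) = 6 - q)
-39 - 85*A(H(3, 0)) = -39 - 85*(6 - (-1/4 - 1/3*3)) = -39 - 85*(6 - (-1/4 - 1)) = -39 - 85*(6 - 1*(-5/4)) = -39 - 85*(6 + 5/4) = -39 - 85*29/4 = -39 - 2465/4 = -2621/4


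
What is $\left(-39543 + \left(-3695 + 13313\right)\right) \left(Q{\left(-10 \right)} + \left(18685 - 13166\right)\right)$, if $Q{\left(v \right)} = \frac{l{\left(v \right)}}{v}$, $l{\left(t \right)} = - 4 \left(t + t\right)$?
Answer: $-164916675$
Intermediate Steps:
$l{\left(t \right)} = - 8 t$ ($l{\left(t \right)} = - 4 \cdot 2 t = - 8 t$)
$Q{\left(v \right)} = -8$ ($Q{\left(v \right)} = \frac{\left(-8\right) v}{v} = -8$)
$\left(-39543 + \left(-3695 + 13313\right)\right) \left(Q{\left(-10 \right)} + \left(18685 - 13166\right)\right) = \left(-39543 + \left(-3695 + 13313\right)\right) \left(-8 + \left(18685 - 13166\right)\right) = \left(-39543 + 9618\right) \left(-8 + \left(18685 - 13166\right)\right) = - 29925 \left(-8 + 5519\right) = \left(-29925\right) 5511 = -164916675$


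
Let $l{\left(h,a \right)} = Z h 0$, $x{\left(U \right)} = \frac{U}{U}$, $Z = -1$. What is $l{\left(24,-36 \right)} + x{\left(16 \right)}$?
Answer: $1$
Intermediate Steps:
$x{\left(U \right)} = 1$
$l{\left(h,a \right)} = 0$ ($l{\left(h,a \right)} = - h 0 = 0$)
$l{\left(24,-36 \right)} + x{\left(16 \right)} = 0 + 1 = 1$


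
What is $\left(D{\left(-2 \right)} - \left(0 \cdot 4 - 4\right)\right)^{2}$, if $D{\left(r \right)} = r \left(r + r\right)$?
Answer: $144$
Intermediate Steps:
$D{\left(r \right)} = 2 r^{2}$ ($D{\left(r \right)} = r 2 r = 2 r^{2}$)
$\left(D{\left(-2 \right)} - \left(0 \cdot 4 - 4\right)\right)^{2} = \left(2 \left(-2\right)^{2} - \left(0 \cdot 4 - 4\right)\right)^{2} = \left(2 \cdot 4 - \left(0 - 4\right)\right)^{2} = \left(8 - -4\right)^{2} = \left(8 + 4\right)^{2} = 12^{2} = 144$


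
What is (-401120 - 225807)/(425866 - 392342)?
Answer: -626927/33524 ≈ -18.701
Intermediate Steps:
(-401120 - 225807)/(425866 - 392342) = -626927/33524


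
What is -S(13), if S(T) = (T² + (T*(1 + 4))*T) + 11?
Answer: -1025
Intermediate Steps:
S(T) = 11 + 6*T² (S(T) = (T² + (T*5)*T) + 11 = (T² + (5*T)*T) + 11 = (T² + 5*T²) + 11 = 6*T² + 11 = 11 + 6*T²)
-S(13) = -(11 + 6*13²) = -(11 + 6*169) = -(11 + 1014) = -1*1025 = -1025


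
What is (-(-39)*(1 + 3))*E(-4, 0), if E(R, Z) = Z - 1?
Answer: -156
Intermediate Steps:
E(R, Z) = -1 + Z
(-(-39)*(1 + 3))*E(-4, 0) = (-(-39)*(1 + 3))*(-1 + 0) = -(-39)*4*(-1) = -13*(-12)*(-1) = 156*(-1) = -156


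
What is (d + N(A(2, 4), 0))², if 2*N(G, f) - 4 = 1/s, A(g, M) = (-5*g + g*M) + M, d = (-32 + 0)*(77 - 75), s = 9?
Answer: 1243225/324 ≈ 3837.1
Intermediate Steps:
d = -64 (d = -32*2 = -64)
A(g, M) = M - 5*g + M*g (A(g, M) = (-5*g + M*g) + M = M - 5*g + M*g)
N(G, f) = 37/18 (N(G, f) = 2 + (½)/9 = 2 + (½)*(⅑) = 2 + 1/18 = 37/18)
(d + N(A(2, 4), 0))² = (-64 + 37/18)² = (-1115/18)² = 1243225/324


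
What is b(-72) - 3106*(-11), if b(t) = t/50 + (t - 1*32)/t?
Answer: 7687351/225 ≈ 34166.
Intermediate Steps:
b(t) = t/50 + (-32 + t)/t (b(t) = t*(1/50) + (t - 32)/t = t/50 + (-32 + t)/t)
b(-72) - 3106*(-11) = (1 - 32/(-72) + (1/50)*(-72)) - 3106*(-11) = (1 - 32*(-1/72) - 36/25) - 1*(-34166) = (1 + 4/9 - 36/25) + 34166 = 1/225 + 34166 = 7687351/225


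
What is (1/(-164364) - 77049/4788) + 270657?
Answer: 211297205375/780729 ≈ 2.7064e+5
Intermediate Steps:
(1/(-164364) - 77049/4788) + 270657 = (-1/164364 - 77049*1/4788) + 270657 = (-1/164364 - 1223/76) + 270657 = -12563578/780729 + 270657 = 211297205375/780729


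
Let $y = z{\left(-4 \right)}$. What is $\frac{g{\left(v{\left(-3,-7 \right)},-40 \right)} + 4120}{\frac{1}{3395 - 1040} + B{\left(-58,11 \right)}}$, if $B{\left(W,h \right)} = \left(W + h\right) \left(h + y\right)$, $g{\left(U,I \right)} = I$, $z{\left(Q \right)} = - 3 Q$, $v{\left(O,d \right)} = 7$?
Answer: $- \frac{4804200}{1272877} \approx -3.7743$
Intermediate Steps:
$y = 12$ ($y = \left(-3\right) \left(-4\right) = 12$)
$B{\left(W,h \right)} = \left(12 + h\right) \left(W + h\right)$ ($B{\left(W,h \right)} = \left(W + h\right) \left(h + 12\right) = \left(W + h\right) \left(12 + h\right) = \left(12 + h\right) \left(W + h\right)$)
$\frac{g{\left(v{\left(-3,-7 \right)},-40 \right)} + 4120}{\frac{1}{3395 - 1040} + B{\left(-58,11 \right)}} = \frac{-40 + 4120}{\frac{1}{3395 - 1040} + \left(11^{2} + 12 \left(-58\right) + 12 \cdot 11 - 638\right)} = \frac{4080}{\frac{1}{2355} + \left(121 - 696 + 132 - 638\right)} = \frac{4080}{\frac{1}{2355} - 1081} = \frac{4080}{- \frac{2545754}{2355}} = 4080 \left(- \frac{2355}{2545754}\right) = - \frac{4804200}{1272877}$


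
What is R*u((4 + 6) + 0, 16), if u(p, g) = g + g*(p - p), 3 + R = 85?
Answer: 1312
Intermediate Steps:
R = 82 (R = -3 + 85 = 82)
u(p, g) = g (u(p, g) = g + g*0 = g + 0 = g)
R*u((4 + 6) + 0, 16) = 82*16 = 1312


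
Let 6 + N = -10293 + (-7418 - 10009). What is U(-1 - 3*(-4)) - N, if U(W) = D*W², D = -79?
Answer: 18167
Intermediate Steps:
U(W) = -79*W²
N = -27726 (N = -6 + (-10293 + (-7418 - 10009)) = -6 + (-10293 - 17427) = -6 - 27720 = -27726)
U(-1 - 3*(-4)) - N = -79*(-1 - 3*(-4))² - 1*(-27726) = -79*(-1 + 12)² + 27726 = -79*11² + 27726 = -79*121 + 27726 = -9559 + 27726 = 18167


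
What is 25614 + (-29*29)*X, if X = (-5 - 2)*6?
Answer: 60936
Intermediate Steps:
X = -42 (X = -7*6 = -42)
25614 + (-29*29)*X = 25614 - 29*29*(-42) = 25614 - 841*(-42) = 25614 + 35322 = 60936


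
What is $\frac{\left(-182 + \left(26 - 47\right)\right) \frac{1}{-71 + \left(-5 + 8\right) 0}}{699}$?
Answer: $\frac{203}{49629} \approx 0.0040904$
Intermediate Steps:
$\frac{\left(-182 + \left(26 - 47\right)\right) \frac{1}{-71 + \left(-5 + 8\right) 0}}{699} = \frac{-182 + \left(26 - 47\right)}{-71 + 3 \cdot 0} \cdot \frac{1}{699} = \frac{-182 - 21}{-71 + 0} \cdot \frac{1}{699} = - \frac{203}{-71} \cdot \frac{1}{699} = \left(-203\right) \left(- \frac{1}{71}\right) \frac{1}{699} = \frac{203}{71} \cdot \frac{1}{699} = \frac{203}{49629}$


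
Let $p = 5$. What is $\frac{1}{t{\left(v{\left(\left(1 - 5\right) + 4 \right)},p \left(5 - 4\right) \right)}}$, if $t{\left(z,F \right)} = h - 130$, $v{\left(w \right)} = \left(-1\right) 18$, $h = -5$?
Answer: $- \frac{1}{135} \approx -0.0074074$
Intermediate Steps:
$v{\left(w \right)} = -18$
$t{\left(z,F \right)} = -135$ ($t{\left(z,F \right)} = -5 - 130 = -135$)
$\frac{1}{t{\left(v{\left(\left(1 - 5\right) + 4 \right)},p \left(5 - 4\right) \right)}} = \frac{1}{-135} = - \frac{1}{135}$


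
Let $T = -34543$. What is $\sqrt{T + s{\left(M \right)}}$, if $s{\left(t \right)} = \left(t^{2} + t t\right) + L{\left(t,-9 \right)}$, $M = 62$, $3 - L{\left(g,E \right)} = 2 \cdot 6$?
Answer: $4 i \sqrt{1679} \approx 163.9 i$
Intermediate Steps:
$L{\left(g,E \right)} = -9$ ($L{\left(g,E \right)} = 3 - 2 \cdot 6 = 3 - 12 = -9$)
$s{\left(t \right)} = -9 + 2 t^{2}$ ($s{\left(t \right)} = \left(t^{2} + t t\right) - 9 = \left(t^{2} + t^{2}\right) - 9 = 2 t^{2} - 9 = -9 + 2 t^{2}$)
$\sqrt{T + s{\left(M \right)}} = \sqrt{-34543 - \left(9 - 2 \cdot 62^{2}\right)} = \sqrt{-34543 + \left(-9 + 2 \cdot 3844\right)} = \sqrt{-34543 + \left(-9 + 7688\right)} = \sqrt{-34543 + 7679} = \sqrt{-26864} = 4 i \sqrt{1679}$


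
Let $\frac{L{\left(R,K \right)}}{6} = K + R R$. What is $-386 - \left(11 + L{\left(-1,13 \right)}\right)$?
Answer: $-481$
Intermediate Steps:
$L{\left(R,K \right)} = 6 K + 6 R^{2}$ ($L{\left(R,K \right)} = 6 \left(K + R R\right) = 6 \left(K + R^{2}\right) = 6 K + 6 R^{2}$)
$-386 - \left(11 + L{\left(-1,13 \right)}\right) = -386 - \left(11 + \left(6 \cdot 13 + 6 \left(-1\right)^{2}\right)\right) = -386 - \left(11 + \left(78 + 6 \cdot 1\right)\right) = -386 - \left(11 + \left(78 + 6\right)\right) = -386 - \left(11 + 84\right) = -386 - 95 = -481$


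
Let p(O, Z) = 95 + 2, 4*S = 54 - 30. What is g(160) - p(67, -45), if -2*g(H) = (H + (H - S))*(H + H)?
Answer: -50337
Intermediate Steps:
S = 6 (S = (54 - 30)/4 = (¼)*24 = 6)
p(O, Z) = 97
g(H) = -H*(-6 + 2*H) (g(H) = -(H + (H - 1*6))*(H + H)/2 = -(H + (H - 6))*2*H/2 = -(H + (-6 + H))*2*H/2 = -(-6 + 2*H)*2*H/2 = -H*(-6 + 2*H))
g(160) - p(67, -45) = 2*160*(3 - 1*160) - 1*97 = 2*160*(3 - 160) - 97 = 2*160*(-157) - 97 = -50240 - 97 = -50337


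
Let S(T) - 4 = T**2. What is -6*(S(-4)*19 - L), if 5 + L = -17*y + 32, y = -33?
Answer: 1248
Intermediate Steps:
S(T) = 4 + T**2
L = 588 (L = -5 + (-17*(-33) + 32) = -5 + (561 + 32) = -5 + 593 = 588)
-6*(S(-4)*19 - L) = -6*((4 + (-4)**2)*19 - 1*588) = -6*((4 + 16)*19 - 588) = -6*(20*19 - 588) = -6*(380 - 588) = -6*(-208) = 1248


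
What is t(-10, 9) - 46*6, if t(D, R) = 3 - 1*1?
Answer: -274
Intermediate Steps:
t(D, R) = 2 (t(D, R) = 3 - 1 = 2)
t(-10, 9) - 46*6 = 2 - 46*6 = 2 - 276 = -274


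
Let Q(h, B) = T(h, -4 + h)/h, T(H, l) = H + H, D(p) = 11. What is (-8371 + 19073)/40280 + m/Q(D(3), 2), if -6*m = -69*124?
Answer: 14365171/20140 ≈ 713.27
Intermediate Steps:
T(H, l) = 2*H
Q(h, B) = 2 (Q(h, B) = (2*h)/h = 2)
m = 1426 (m = -(-23)*124/2 = -⅙*(-8556) = 1426)
(-8371 + 19073)/40280 + m/Q(D(3), 2) = (-8371 + 19073)/40280 + 1426/2 = 10702*(1/40280) + 1426*(½) = 5351/20140 + 713 = 14365171/20140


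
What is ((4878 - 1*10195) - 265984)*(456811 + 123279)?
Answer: -157378997090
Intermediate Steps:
((4878 - 1*10195) - 265984)*(456811 + 123279) = ((4878 - 10195) - 265984)*580090 = (-5317 - 265984)*580090 = -271301*580090 = -157378997090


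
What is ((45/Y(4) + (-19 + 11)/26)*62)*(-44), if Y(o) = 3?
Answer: -521048/13 ≈ -40081.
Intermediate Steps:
((45/Y(4) + (-19 + 11)/26)*62)*(-44) = ((45/3 + (-19 + 11)/26)*62)*(-44) = ((45*(⅓) - 8*1/26)*62)*(-44) = ((15 - 4/13)*62)*(-44) = ((191/13)*62)*(-44) = (11842/13)*(-44) = -521048/13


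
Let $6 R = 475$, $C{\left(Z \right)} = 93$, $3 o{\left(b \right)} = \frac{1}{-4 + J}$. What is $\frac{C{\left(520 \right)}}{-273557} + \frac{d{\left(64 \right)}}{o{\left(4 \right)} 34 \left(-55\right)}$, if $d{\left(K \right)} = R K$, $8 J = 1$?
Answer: $\frac{1611233339}{51155159} \approx 31.497$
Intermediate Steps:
$J = \frac{1}{8}$ ($J = \frac{1}{8} \cdot 1 = \frac{1}{8} \approx 0.125$)
$o{\left(b \right)} = - \frac{8}{93}$ ($o{\left(b \right)} = \frac{1}{3 \left(-4 + \frac{1}{8}\right)} = \frac{1}{3 \left(- \frac{31}{8}\right)} = \frac{1}{3} \left(- \frac{8}{31}\right) = - \frac{8}{93}$)
$R = \frac{475}{6}$ ($R = \frac{1}{6} \cdot 475 = \frac{475}{6} \approx 79.167$)
$d{\left(K \right)} = \frac{475 K}{6}$
$\frac{C{\left(520 \right)}}{-273557} + \frac{d{\left(64 \right)}}{o{\left(4 \right)} 34 \left(-55\right)} = \frac{93}{-273557} + \frac{\frac{475}{6} \cdot 64}{\left(- \frac{8}{93}\right) 34 \left(-55\right)} = 93 \left(- \frac{1}{273557}\right) + \frac{15200}{3 \left(\left(- \frac{272}{93}\right) \left(-55\right)\right)} = - \frac{93}{273557} + \frac{15200}{3 \cdot \frac{14960}{93}} = - \frac{93}{273557} + \frac{15200}{3} \cdot \frac{93}{14960} = - \frac{93}{273557} + \frac{5890}{187} = \frac{1611233339}{51155159}$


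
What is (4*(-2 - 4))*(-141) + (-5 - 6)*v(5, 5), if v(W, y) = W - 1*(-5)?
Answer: 3274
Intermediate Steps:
v(W, y) = 5 + W (v(W, y) = W + 5 = 5 + W)
(4*(-2 - 4))*(-141) + (-5 - 6)*v(5, 5) = (4*(-2 - 4))*(-141) + (-5 - 6)*(5 + 5) = (4*(-6))*(-141) - 11*10 = -24*(-141) - 110 = 3384 - 110 = 3274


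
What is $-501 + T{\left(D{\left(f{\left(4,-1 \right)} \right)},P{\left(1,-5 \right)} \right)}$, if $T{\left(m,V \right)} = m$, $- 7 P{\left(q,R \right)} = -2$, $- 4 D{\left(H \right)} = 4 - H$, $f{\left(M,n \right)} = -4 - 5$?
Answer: $- \frac{2017}{4} \approx -504.25$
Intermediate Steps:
$f{\left(M,n \right)} = -9$
$D{\left(H \right)} = -1 + \frac{H}{4}$ ($D{\left(H \right)} = - \frac{4 - H}{4} = -1 + \frac{H}{4}$)
$P{\left(q,R \right)} = \frac{2}{7}$ ($P{\left(q,R \right)} = \left(- \frac{1}{7}\right) \left(-2\right) = \frac{2}{7}$)
$-501 + T{\left(D{\left(f{\left(4,-1 \right)} \right)},P{\left(1,-5 \right)} \right)} = -501 + \left(-1 + \frac{1}{4} \left(-9\right)\right) = -501 - \frac{13}{4} = - \frac{2017}{4}$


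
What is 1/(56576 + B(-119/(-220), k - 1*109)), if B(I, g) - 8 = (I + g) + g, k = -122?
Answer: 220/12346959 ≈ 1.7818e-5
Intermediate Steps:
B(I, g) = 8 + I + 2*g (B(I, g) = 8 + ((I + g) + g) = 8 + (I + 2*g) = 8 + I + 2*g)
1/(56576 + B(-119/(-220), k - 1*109)) = 1/(56576 + (8 - 119/(-220) + 2*(-122 - 1*109))) = 1/(56576 + (8 - 119*(-1/220) + 2*(-122 - 109))) = 1/(56576 + (8 + 119/220 + 2*(-231))) = 1/(56576 + (8 + 119/220 - 462)) = 1/(56576 - 99761/220) = 1/(12346959/220) = 220/12346959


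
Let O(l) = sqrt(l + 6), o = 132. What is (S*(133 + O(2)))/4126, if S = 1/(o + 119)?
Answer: 133/1035626 + sqrt(2)/517813 ≈ 0.00013116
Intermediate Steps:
O(l) = sqrt(6 + l)
S = 1/251 (S = 1/(132 + 119) = 1/251 ≈ 0.0039841)
(S*(133 + O(2)))/4126 = ((133 + sqrt(6 + 2))/251)/4126 = ((133 + sqrt(8))/251)*(1/4126) = ((133 + 2*sqrt(2))/251)*(1/4126) = (133/251 + 2*sqrt(2)/251)*(1/4126) = 133/1035626 + sqrt(2)/517813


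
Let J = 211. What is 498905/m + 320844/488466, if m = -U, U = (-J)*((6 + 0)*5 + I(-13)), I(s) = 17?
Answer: 875460779/17177721 ≈ 50.965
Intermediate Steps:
U = -9917 (U = (-1*211)*((6 + 0)*5 + 17) = -211*(6*5 + 17) = -211*(30 + 17) = -211*47 = -9917)
m = 9917 (m = -1*(-9917) = 9917)
498905/m + 320844/488466 = 498905/9917 + 320844/488466 = 498905*(1/9917) + 320844*(1/488466) = 10615/211 + 53474/81411 = 875460779/17177721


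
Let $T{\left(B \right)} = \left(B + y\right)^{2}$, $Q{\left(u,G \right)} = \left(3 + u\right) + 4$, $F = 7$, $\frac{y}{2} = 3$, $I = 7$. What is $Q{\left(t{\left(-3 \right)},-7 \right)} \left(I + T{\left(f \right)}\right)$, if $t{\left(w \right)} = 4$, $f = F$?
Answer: $1936$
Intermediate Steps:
$y = 6$ ($y = 2 \cdot 3 = 6$)
$f = 7$
$Q{\left(u,G \right)} = 7 + u$
$T{\left(B \right)} = \left(6 + B\right)^{2}$ ($T{\left(B \right)} = \left(B + 6\right)^{2} = \left(6 + B\right)^{2}$)
$Q{\left(t{\left(-3 \right)},-7 \right)} \left(I + T{\left(f \right)}\right) = \left(7 + 4\right) \left(7 + \left(6 + 7\right)^{2}\right) = 11 \left(7 + 13^{2}\right) = 11 \left(7 + 169\right) = 11 \cdot 176 = 1936$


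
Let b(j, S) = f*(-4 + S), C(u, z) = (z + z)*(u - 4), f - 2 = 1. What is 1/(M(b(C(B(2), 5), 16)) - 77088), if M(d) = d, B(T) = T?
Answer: -1/77052 ≈ -1.2978e-5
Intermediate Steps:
f = 3 (f = 2 + 1 = 3)
C(u, z) = 2*z*(-4 + u) (C(u, z) = (2*z)*(-4 + u) = 2*z*(-4 + u))
b(j, S) = -12 + 3*S (b(j, S) = 3*(-4 + S) = -12 + 3*S)
1/(M(b(C(B(2), 5), 16)) - 77088) = 1/((-12 + 3*16) - 77088) = 1/((-12 + 48) - 77088) = 1/(36 - 77088) = 1/(-77052) = -1/77052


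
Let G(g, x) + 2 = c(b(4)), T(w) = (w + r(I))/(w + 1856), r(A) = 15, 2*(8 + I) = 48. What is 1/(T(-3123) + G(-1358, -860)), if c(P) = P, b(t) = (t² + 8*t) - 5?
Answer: 181/7865 ≈ 0.023013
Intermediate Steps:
I = 16 (I = -8 + (½)*48 = -8 + 24 = 16)
b(t) = -5 + t² + 8*t
T(w) = (15 + w)/(1856 + w) (T(w) = (w + 15)/(w + 1856) = (15 + w)/(1856 + w))
G(g, x) = 41 (G(g, x) = -2 + (-5 + 4² + 8*4) = -2 + (-5 + 16 + 32) = -2 + 43 = 41)
1/(T(-3123) + G(-1358, -860)) = 1/((15 - 3123)/(1856 - 3123) + 41) = 1/(-3108/(-1267) + 41) = 1/(-1/1267*(-3108) + 41) = 1/(444/181 + 41) = 1/(7865/181) = 181/7865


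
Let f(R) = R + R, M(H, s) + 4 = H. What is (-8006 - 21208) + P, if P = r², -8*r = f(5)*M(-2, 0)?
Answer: -116631/4 ≈ -29158.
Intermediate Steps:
M(H, s) = -4 + H
f(R) = 2*R
r = 15/2 (r = -2*5*(-4 - 2)/8 = -5*(-6)/4 = -⅛*(-60) = 15/2 ≈ 7.5000)
P = 225/4 (P = (15/2)² = 225/4 ≈ 56.250)
(-8006 - 21208) + P = (-8006 - 21208) + 225/4 = -29214 + 225/4 = -116631/4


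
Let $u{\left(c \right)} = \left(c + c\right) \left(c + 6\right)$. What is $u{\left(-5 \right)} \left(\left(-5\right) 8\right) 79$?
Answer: $31600$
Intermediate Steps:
$u{\left(c \right)} = 2 c \left(6 + c\right)$
$u{\left(-5 \right)} \left(\left(-5\right) 8\right) 79 = 2 \left(-5\right) \left(6 - 5\right) \left(\left(-5\right) 8\right) 79 = 2 \left(-5\right) 1 \left(-40\right) 79 = \left(-10\right) \left(-40\right) 79 = 400 \cdot 79 = 31600$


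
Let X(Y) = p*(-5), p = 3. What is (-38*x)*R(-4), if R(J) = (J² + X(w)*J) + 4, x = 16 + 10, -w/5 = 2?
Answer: -79040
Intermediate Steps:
w = -10 (w = -5*2 = -10)
X(Y) = -15 (X(Y) = 3*(-5) = -15)
x = 26
R(J) = 4 + J² - 15*J (R(J) = (J² - 15*J) + 4 = 4 + J² - 15*J)
(-38*x)*R(-4) = (-38*26)*(4 + (-4)² - 15*(-4)) = -988*(4 + 16 + 60) = -988*80 = -79040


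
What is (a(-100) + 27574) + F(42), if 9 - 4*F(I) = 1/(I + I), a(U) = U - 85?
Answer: 9203459/336 ≈ 27391.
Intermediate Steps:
a(U) = -85 + U
F(I) = 9/4 - 1/(8*I) (F(I) = 9/4 - 1/(4*(I + I)) = 9/4 - 1/(2*I)/4 = 9/4 - 1/(8*I))
(a(-100) + 27574) + F(42) = ((-85 - 100) + 27574) + (⅛)*(-1 + 18*42)/42 = (-185 + 27574) + (⅛)*(1/42)*(-1 + 756) = 27389 + (⅛)*(1/42)*755 = 27389 + 755/336 = 9203459/336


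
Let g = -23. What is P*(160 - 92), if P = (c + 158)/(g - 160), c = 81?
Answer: -16252/183 ≈ -88.809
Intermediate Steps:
P = -239/183 (P = (81 + 158)/(-23 - 160) = 239/(-183) = 239*(-1/183) = -239/183 ≈ -1.3060)
P*(160 - 92) = -239*(160 - 92)/183 = -239/183*68 = -16252/183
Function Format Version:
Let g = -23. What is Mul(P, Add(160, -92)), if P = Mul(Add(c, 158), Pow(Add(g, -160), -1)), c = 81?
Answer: Rational(-16252, 183) ≈ -88.809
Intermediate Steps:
P = Rational(-239, 183) (P = Mul(Add(81, 158), Pow(Add(-23, -160), -1)) = Mul(239, Pow(-183, -1)) = Mul(239, Rational(-1, 183)) = Rational(-239, 183) ≈ -1.3060)
Mul(P, Add(160, -92)) = Mul(Rational(-239, 183), Add(160, -92)) = Mul(Rational(-239, 183), 68) = Rational(-16252, 183)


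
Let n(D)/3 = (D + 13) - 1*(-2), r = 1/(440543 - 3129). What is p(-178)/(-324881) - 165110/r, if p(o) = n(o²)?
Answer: -23463368950955837/324881 ≈ -7.2221e+10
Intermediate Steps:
r = 1/437414 ≈ 2.2862e-6
n(D) = 45 + 3*D (n(D) = 3*((D + 13) - 1*(-2)) = 3*((13 + D) + 2) = 3*(15 + D) = 45 + 3*D)
p(o) = 45 + 3*o²
p(-178)/(-324881) - 165110/r = (45 + 3*(-178)²)/(-324881) - 165110/1/437414 = (45 + 3*31684)*(-1/324881) - 165110*437414 = (45 + 95052)*(-1/324881) - 72221425540 = 95097*(-1/324881) - 72221425540 = -95097/324881 - 72221425540 = -23463368950955837/324881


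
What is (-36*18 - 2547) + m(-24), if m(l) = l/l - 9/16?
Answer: -51113/16 ≈ -3194.6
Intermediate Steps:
m(l) = 7/16 (m(l) = 1 - 9*1/16 = 1 - 9/16 = 7/16)
(-36*18 - 2547) + m(-24) = (-36*18 - 2547) + 7/16 = (-648 - 2547) + 7/16 = -3195 + 7/16 = -51113/16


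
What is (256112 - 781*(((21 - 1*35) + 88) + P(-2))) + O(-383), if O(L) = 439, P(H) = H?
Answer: 200319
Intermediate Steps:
(256112 - 781*(((21 - 1*35) + 88) + P(-2))) + O(-383) = (256112 - 781*(((21 - 1*35) + 88) - 2)) + 439 = (256112 - 781*(((21 - 35) + 88) - 2)) + 439 = (256112 - 781*((-14 + 88) - 2)) + 439 = (256112 - 781*(74 - 2)) + 439 = (256112 - 781*72) + 439 = (256112 - 56232) + 439 = 199880 + 439 = 200319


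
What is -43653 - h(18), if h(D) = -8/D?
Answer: -392873/9 ≈ -43653.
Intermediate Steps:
-43653 - h(18) = -43653 - (-8)/18 = -43653 - 1*(-4/9) = -43653 + 4/9 = -392873/9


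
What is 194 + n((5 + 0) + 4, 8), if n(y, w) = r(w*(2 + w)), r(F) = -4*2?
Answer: 186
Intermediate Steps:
r(F) = -8
n(y, w) = -8
194 + n((5 + 0) + 4, 8) = 194 - 8 = 186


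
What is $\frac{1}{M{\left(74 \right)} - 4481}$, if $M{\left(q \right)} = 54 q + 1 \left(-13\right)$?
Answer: $- \frac{1}{498} \approx -0.002008$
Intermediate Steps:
$M{\left(q \right)} = -13 + 54 q$ ($M{\left(q \right)} = 54 q - 13 = -13 + 54 q$)
$\frac{1}{M{\left(74 \right)} - 4481} = \frac{1}{\left(-13 + 54 \cdot 74\right) - 4481} = \frac{1}{\left(-13 + 3996\right) - 4481} = \frac{1}{3983 - 4481} = \frac{1}{-498} = - \frac{1}{498}$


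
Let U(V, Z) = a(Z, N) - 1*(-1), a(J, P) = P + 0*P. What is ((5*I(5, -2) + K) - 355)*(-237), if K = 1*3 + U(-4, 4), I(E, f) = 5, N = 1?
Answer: 77025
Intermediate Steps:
a(J, P) = P (a(J, P) = P + 0 = P)
U(V, Z) = 2 (U(V, Z) = 1 - 1*(-1) = 1 + 1 = 2)
K = 5 (K = 1*3 + 2 = 3 + 2 = 5)
((5*I(5, -2) + K) - 355)*(-237) = ((5*5 + 5) - 355)*(-237) = ((25 + 5) - 355)*(-237) = (30 - 355)*(-237) = -325*(-237) = 77025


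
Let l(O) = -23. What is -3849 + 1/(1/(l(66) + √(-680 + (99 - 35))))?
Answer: -3872 + 2*I*√154 ≈ -3872.0 + 24.819*I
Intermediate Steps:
-3849 + 1/(1/(l(66) + √(-680 + (99 - 35)))) = -3849 + 1/(1/(-23 + √(-680 + (99 - 35)))) = -3849 + 1/(1/(-23 + √(-680 + 64))) = -3849 + 1/(1/(-23 + √(-616))) = -3849 + 1/(1/(-23 + 2*I*√154)) = -3849 + (-23 + 2*I*√154) = -3872 + 2*I*√154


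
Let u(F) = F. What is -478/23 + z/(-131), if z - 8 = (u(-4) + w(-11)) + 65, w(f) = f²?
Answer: -66988/3013 ≈ -22.233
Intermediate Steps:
z = 190 (z = 8 + ((-4 + (-11)²) + 65) = 8 + ((-4 + 121) + 65) = 8 + (117 + 65) = 8 + 182 = 190)
-478/23 + z/(-131) = -478/23 + 190/(-131) = -478*1/23 + 190*(-1/131) = -478/23 - 190/131 = -66988/3013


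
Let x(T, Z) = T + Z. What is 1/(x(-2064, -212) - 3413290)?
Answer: -1/3415566 ≈ -2.9278e-7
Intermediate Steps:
1/(x(-2064, -212) - 3413290) = 1/((-2064 - 212) - 3413290) = 1/(-2276 - 3413290) = 1/(-3415566) = -1/3415566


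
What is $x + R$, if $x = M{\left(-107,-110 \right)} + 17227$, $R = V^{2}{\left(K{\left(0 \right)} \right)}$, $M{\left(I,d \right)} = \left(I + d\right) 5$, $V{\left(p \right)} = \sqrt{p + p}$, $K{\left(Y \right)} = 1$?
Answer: $16144$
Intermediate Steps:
$V{\left(p \right)} = \sqrt{2} \sqrt{p}$ ($V{\left(p \right)} = \sqrt{2 p} = \sqrt{2} \sqrt{p}$)
$M{\left(I,d \right)} = 5 I + 5 d$
$R = 2$ ($R = \left(\sqrt{2} \sqrt{1}\right)^{2} = \left(\sqrt{2} \cdot 1\right)^{2} = \left(\sqrt{2}\right)^{2} = 2$)
$x = 16142$ ($x = \left(5 \left(-107\right) + 5 \left(-110\right)\right) + 17227 = \left(-535 - 550\right) + 17227 = -1085 + 17227 = 16142$)
$x + R = 16142 + 2 = 16144$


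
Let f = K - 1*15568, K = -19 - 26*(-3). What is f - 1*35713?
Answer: -51222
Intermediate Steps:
K = 59 (K = -19 + 78 = 59)
f = -15509 (f = 59 - 1*15568 = 59 - 15568 = -15509)
f - 1*35713 = -15509 - 1*35713 = -15509 - 35713 = -51222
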